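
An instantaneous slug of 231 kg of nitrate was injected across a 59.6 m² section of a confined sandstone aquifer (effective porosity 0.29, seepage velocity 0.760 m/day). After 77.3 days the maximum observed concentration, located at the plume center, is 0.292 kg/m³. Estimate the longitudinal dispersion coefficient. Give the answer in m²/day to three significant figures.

At the plume center C_max = M/(n_e·A·√(4πDt)), so D = M²/(4πt·(n_e·A·C_max)²).
n_e·A·C_max = 0.29 × 59.6 × 0.292 = 5.047 kg/m.
D = 231²/(4π × 77.3 × 5.047²) = 2.16 m²/day.

2.16 m²/day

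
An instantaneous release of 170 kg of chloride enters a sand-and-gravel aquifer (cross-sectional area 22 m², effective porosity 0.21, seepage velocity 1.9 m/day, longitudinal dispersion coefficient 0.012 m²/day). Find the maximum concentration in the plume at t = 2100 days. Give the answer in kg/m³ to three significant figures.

2.07 kg/m³

The peak of an instantaneous 1D plume sits at x = vt; there the Gaussian factor is 1 and C_max = M/(n_e·A·√(4πDt)), where n_e·A is the pore area the mass is dissolved in.
√(4πDt) = √(4π × 0.012 × 2100) = 17.80 m, so C_max = 170/(0.21 × 22 × 17.80) = 2.07 kg/m³.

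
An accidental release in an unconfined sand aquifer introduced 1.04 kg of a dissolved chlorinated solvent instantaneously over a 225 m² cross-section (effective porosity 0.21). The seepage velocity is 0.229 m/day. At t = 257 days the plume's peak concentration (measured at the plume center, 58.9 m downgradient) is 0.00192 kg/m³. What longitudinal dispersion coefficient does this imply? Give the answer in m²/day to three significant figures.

At the plume center C_max = M/(n_e·A·√(4πDt)), so D = M²/(4πt·(n_e·A·C_max)²).
n_e·A·C_max = 0.21 × 225 × 0.00192 = 0.09072 kg/m.
D = 1.04²/(4π × 257 × 0.09072²) = 0.0407 m²/day.

0.0407 m²/day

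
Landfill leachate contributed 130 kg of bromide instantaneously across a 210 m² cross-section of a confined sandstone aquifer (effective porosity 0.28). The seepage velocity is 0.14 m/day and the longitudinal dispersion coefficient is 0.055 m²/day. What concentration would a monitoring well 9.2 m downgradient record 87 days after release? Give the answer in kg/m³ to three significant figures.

0.179 kg/m³

For an instantaneous plane source, C(x,t) = M/(n_e·A·√(4πDt)) · exp(−(x−vt)²/(4Dt)), with n_e·A the pore (flow) area.
Plume center vt = 0.14 × 87 = 12.18 m, so the well at 9.2 m is 2.98 m upgradient of the peak.
√(4πDt) = 7.754 m, giving peak height M/(n_e·A·√(4πDt)) = 130/(0.28 × 210 × 7.754) = 0.2851 kg/m³.
(x−vt)²/(4Dt) = (-2.98)²/(4 × 0.055 × 87) = 0.4640; exp(−0.4640) = 0.6288.
C = 0.2851 × 0.6288 = 0.179 kg/m³.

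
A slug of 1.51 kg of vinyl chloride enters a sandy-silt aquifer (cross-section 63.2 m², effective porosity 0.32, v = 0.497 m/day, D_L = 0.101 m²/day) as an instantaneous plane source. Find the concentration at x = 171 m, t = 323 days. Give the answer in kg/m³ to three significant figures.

For an instantaneous plane source, C(x,t) = M/(n_e·A·√(4πDt)) · exp(−(x−vt)²/(4Dt)), with n_e·A the pore (flow) area.
Plume center vt = 0.497 × 323 = 160.531 m, so the well at 171 m is 10.469 m downgradient of the peak.
√(4πDt) = 20.25 m, giving peak height M/(n_e·A·√(4πDt)) = 1.51/(0.32 × 63.2 × 20.25) = 0.003687 kg/m³.
(x−vt)²/(4Dt) = (10.469)²/(4 × 0.101 × 323) = 0.8399; exp(−0.8399) = 0.4318.
C = 0.003687 × 0.4318 = 0.00159 kg/m³.

0.00159 kg/m³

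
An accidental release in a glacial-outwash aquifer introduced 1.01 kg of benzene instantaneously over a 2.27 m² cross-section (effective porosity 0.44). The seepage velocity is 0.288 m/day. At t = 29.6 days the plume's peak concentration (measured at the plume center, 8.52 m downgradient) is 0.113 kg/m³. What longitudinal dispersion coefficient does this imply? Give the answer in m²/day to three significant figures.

At the plume center C_max = M/(n_e·A·√(4πDt)), so D = M²/(4πt·(n_e·A·C_max)²).
n_e·A·C_max = 0.44 × 2.27 × 0.113 = 0.1129 kg/m.
D = 1.01²/(4π × 29.6 × 0.1129²) = 0.215 m²/day.

0.215 m²/day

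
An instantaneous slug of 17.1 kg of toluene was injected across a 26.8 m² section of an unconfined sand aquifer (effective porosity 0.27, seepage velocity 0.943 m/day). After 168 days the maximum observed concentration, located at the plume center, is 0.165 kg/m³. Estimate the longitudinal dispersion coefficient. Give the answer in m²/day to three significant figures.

0.0972 m²/day

At the plume center C_max = M/(n_e·A·√(4πDt)), so D = M²/(4πt·(n_e·A·C_max)²).
n_e·A·C_max = 0.27 × 26.8 × 0.165 = 1.194 kg/m.
D = 17.1²/(4π × 168 × 1.194²) = 0.0972 m²/day.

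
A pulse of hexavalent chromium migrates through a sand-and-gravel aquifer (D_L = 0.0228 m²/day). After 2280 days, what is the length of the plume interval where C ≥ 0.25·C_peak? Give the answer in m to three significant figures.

34.0 m

The plume is Gaussian with σ = √(2Dt) = √(2 × 0.0228 × 2280) = 10.20 m.
C/C_peak = exp(−Δx²/(2σ²)) = 0.25 ⇒ Δx = σ·√(−2 ln 0.25) = 10.20 × 1.665 = 16.98 m.
Width = 2Δx = 34.0 m.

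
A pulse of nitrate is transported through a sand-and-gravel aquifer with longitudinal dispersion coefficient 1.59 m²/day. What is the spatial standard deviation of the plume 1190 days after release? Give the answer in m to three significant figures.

61.5 m

Dispersive spreading gives a Gaussian with σ² = 2Dt; advection only shifts the center.
σ = √(2 × 1.59 × 1190) = 61.5 m.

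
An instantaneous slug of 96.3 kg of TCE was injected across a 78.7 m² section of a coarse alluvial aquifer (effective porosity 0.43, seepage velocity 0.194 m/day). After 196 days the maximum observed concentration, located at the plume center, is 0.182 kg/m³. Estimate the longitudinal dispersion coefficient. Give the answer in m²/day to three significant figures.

At the plume center C_max = M/(n_e·A·√(4πDt)), so D = M²/(4πt·(n_e·A·C_max)²).
n_e·A·C_max = 0.43 × 78.7 × 0.182 = 6.159 kg/m.
D = 96.3²/(4π × 196 × 6.159²) = 0.0993 m²/day.

0.0993 m²/day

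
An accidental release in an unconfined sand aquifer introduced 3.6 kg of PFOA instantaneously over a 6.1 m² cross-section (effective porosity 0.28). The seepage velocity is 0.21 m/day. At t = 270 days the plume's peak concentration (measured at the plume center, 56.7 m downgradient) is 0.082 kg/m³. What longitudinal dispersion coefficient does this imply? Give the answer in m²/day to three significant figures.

0.195 m²/day

At the plume center C_max = M/(n_e·A·√(4πDt)), so D = M²/(4πt·(n_e·A·C_max)²).
n_e·A·C_max = 0.28 × 6.1 × 0.082 = 0.1401 kg/m.
D = 3.6²/(4π × 270 × 0.1401²) = 0.195 m²/day.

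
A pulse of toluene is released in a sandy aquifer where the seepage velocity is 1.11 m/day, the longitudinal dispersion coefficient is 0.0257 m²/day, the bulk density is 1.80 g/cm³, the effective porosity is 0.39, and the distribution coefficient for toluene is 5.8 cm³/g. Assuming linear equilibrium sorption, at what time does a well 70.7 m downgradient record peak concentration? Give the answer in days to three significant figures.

1770 days

Retardation factor R = 1 + ρ_b·K_d/n = 1 + 1.80 × 5.8/0.39 = 27.77.
Sorption retards both mechanisms: v_R = v/R = 0.03997 m/day, D_R = D/R = 0.0009255 m²/day.
Peak time from v_R²t² + 2D_R t − x² = 0: t = (√(D_R² + v_R²x²) − D_R)/v_R².
√(D_R² + v_R²x²) = √(0.0009255² + 0.03997² × 70.7²) = 2.826; v_R² = 0.001598.
t = (2.826 − 0.0009255)/0.001598 = 1770 days.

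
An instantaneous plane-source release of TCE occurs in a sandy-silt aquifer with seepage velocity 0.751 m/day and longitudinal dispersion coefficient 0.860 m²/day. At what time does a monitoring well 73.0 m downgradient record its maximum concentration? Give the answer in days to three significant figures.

For the 1D instantaneous-source solution, setting ∂C/∂t = 0 at fixed x gives v²t² + 2Dt − x² = 0, so t = (√(D² + v²x²) − D)/v².
√(D² + v²x²) = √(0.860² + 0.751² × 73.0²) = 54.83; v² = 0.564001.
t = (54.83 − 0.860)/0.564001 = 95.7 days (vs. the pure-advection estimate x/v = 97.2 d).

95.7 days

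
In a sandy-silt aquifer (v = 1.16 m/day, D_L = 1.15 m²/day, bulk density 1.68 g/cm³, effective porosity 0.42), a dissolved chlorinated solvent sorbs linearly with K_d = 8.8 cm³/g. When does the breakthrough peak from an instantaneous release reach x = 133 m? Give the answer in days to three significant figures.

4120 days

Retardation factor R = 1 + ρ_b·K_d/n = 1 + 1.68 × 8.8/0.42 = 36.20.
Sorption retards both mechanisms: v_R = v/R = 0.03204 m/day, D_R = D/R = 0.03177 m²/day.
Peak time from v_R²t² + 2D_R t − x² = 0: t = (√(D_R² + v_R²x²) − D_R)/v_R².
√(D_R² + v_R²x²) = √(0.03177² + 0.03204² × 133²) = 4.261; v_R² = 0.001027.
t = (4.261 − 0.03177)/0.001027 = 4120 days.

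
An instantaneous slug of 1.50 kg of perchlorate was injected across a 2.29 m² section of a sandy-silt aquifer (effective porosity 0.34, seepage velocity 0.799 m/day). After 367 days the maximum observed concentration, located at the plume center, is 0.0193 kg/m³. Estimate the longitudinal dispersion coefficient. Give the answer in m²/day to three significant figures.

At the plume center C_max = M/(n_e·A·√(4πDt)), so D = M²/(4πt·(n_e·A·C_max)²).
n_e·A·C_max = 0.34 × 2.29 × 0.0193 = 0.01503 kg/m.
D = 1.50²/(4π × 367 × 0.01503²) = 2.16 m²/day.

2.16 m²/day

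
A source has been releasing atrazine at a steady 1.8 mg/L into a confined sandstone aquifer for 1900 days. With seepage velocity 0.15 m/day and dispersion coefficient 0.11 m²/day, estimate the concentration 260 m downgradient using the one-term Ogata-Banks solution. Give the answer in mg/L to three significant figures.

1.60 mg/L

For a continuous step input, C/C₀ ≈ ½·erfc((x−vt)/(2√(Dt))).
vt = 0.15 × 1900 = 285 m and 2√(Dt) = 2√(0.11 × 1900) = 28.91 m.
Argument (x−vt)/(2√(Dt)) = (260 − 285)/28.91 = -0.8648; ½·erfc(-0.8648) = 0.8893.
C = 1.8 × 0.8893 = 1.60 mg/L.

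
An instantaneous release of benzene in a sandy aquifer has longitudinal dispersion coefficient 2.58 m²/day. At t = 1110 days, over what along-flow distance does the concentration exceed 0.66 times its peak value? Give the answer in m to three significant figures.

The plume is Gaussian with σ = √(2Dt) = √(2 × 2.58 × 1110) = 75.68 m.
C/C_peak = exp(−Δx²/(2σ²)) = 0.66 ⇒ Δx = σ·√(−2 ln 0.66) = 75.68 × 0.9116 = 68.99 m.
Width = 2Δx = 138 m.

138 m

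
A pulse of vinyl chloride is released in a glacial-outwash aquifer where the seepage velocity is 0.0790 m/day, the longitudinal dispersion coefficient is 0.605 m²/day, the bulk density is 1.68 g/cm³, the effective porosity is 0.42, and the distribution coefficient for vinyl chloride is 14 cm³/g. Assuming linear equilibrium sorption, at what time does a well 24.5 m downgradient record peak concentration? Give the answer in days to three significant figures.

Retardation factor R = 1 + ρ_b·K_d/n = 1 + 1.68 × 14/0.42 = 57.00.
Sorption retards both mechanisms: v_R = v/R = 0.001386 m/day, D_R = D/R = 0.01061 m²/day.
Peak time from v_R²t² + 2D_R t − x² = 0: t = (√(D_R² + v_R²x²) − D_R)/v_R².
√(D_R² + v_R²x²) = √(0.01061² + 0.001386² × 24.5²) = 0.03558; v_R² = 1.921e-06.
t = (0.03558 − 0.01061)/1.921e-06 = 13000 days.

13000 days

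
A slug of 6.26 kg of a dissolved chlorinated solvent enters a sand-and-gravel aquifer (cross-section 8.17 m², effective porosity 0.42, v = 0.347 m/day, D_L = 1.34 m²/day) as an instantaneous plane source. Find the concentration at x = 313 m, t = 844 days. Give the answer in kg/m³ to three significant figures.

For an instantaneous plane source, C(x,t) = M/(n_e·A·√(4πDt)) · exp(−(x−vt)²/(4Dt)), with n_e·A the pore (flow) area.
Plume center vt = 0.347 × 844 = 292.868 m, so the well at 313 m is 20.132 m downgradient of the peak.
√(4πDt) = 119.2 m, giving peak height M/(n_e·A·√(4πDt)) = 6.26/(0.42 × 8.17 × 119.2) = 0.01530 kg/m³.
(x−vt)²/(4Dt) = (20.132)²/(4 × 1.34 × 844) = 0.08959; exp(−0.08959) = 0.9143.
C = 0.01530 × 0.9143 = 0.0140 kg/m³.

0.0140 kg/m³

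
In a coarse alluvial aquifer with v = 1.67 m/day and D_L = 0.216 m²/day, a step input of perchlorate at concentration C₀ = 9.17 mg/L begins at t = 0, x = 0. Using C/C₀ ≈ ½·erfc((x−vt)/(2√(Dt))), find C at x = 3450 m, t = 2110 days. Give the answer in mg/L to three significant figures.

For a continuous step input, C/C₀ ≈ ½·erfc((x−vt)/(2√(Dt))).
vt = 1.67 × 2110 = 3523.7 m and 2√(Dt) = 2√(0.216 × 2110) = 42.70 m.
Argument (x−vt)/(2√(Dt)) = (3450 − 3523.7)/42.70 = -1.726; ½·erfc(-1.726) = 0.9927.
C = 9.17 × 0.9927 = 9.10 mg/L.

9.10 mg/L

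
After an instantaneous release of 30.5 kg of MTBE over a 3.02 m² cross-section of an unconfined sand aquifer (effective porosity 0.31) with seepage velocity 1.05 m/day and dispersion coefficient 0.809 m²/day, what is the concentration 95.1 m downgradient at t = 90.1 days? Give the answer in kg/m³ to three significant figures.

For an instantaneous plane source, C(x,t) = M/(n_e·A·√(4πDt)) · exp(−(x−vt)²/(4Dt)), with n_e·A the pore (flow) area.
Plume center vt = 1.05 × 90.1 = 94.605 m, so the well at 95.1 m is 0.495 m downgradient of the peak.
√(4πDt) = 30.27 m, giving peak height M/(n_e·A·√(4πDt)) = 30.5/(0.31 × 3.02 × 30.27) = 1.076 kg/m³.
(x−vt)²/(4Dt) = (0.495)²/(4 × 0.809 × 90.1) = 0.0008404; exp(−0.0008404) = 0.9992.
C = 1.076 × 0.9992 = 1.08 kg/m³.

1.08 kg/m³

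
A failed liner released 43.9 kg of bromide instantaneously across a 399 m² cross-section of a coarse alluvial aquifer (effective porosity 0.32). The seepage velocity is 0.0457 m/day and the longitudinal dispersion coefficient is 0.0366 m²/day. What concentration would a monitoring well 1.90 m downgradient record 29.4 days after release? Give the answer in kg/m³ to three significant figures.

0.0870 kg/m³

For an instantaneous plane source, C(x,t) = M/(n_e·A·√(4πDt)) · exp(−(x−vt)²/(4Dt)), with n_e·A the pore (flow) area.
Plume center vt = 0.0457 × 29.4 = 1.34358 m, so the well at 1.90 m is 0.55642 m downgradient of the peak.
√(4πDt) = 3.677 m, giving peak height M/(n_e·A·√(4πDt)) = 43.9/(0.32 × 399 × 3.677) = 0.09351 kg/m³.
(x−vt)²/(4Dt) = (0.55642)²/(4 × 0.0366 × 29.4) = 0.07193; exp(−0.07193) = 0.9306.
C = 0.09351 × 0.9306 = 0.0870 kg/m³.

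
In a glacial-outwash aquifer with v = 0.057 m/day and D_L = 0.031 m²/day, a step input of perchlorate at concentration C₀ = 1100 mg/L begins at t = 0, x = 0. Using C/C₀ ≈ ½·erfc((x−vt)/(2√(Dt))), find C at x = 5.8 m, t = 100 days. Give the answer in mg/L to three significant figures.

For a continuous step input, C/C₀ ≈ ½·erfc((x−vt)/(2√(Dt))).
vt = 0.057 × 100 = 5.7 m and 2√(Dt) = 2√(0.031 × 100) = 3.521 m.
Argument (x−vt)/(2√(Dt)) = (5.8 − 5.7)/3.521 = 0.02840; ½·erfc(0.02840) = 0.4840.
C = 1100 × 0.4840 = 532 mg/L.

532 mg/L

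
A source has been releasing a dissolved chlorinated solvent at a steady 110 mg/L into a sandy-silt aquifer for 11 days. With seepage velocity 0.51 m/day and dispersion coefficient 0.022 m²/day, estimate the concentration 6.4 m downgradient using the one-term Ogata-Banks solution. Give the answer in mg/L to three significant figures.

For a continuous step input, C/C₀ ≈ ½·erfc((x−vt)/(2√(Dt))).
vt = 0.51 × 11 = 5.61 m and 2√(Dt) = 2√(0.022 × 11) = 0.9839 m.
Argument (x−vt)/(2√(Dt)) = (6.4 − 5.61)/0.9839 = 0.8029; ½·erfc(0.8029) = 0.1281.
C = 110 × 0.1281 = 14.1 mg/L.

14.1 mg/L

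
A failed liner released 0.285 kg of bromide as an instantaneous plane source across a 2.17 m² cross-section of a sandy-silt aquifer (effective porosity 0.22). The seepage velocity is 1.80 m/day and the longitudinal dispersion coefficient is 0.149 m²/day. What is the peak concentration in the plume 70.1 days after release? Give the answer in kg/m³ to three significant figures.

0.0521 kg/m³

The peak of an instantaneous 1D plume sits at x = vt; there the Gaussian factor is 1 and C_max = M/(n_e·A·√(4πDt)), where n_e·A is the pore area the mass is dissolved in.
√(4πDt) = √(4π × 0.149 × 70.1) = 11.46 m, so C_max = 0.285/(0.22 × 2.17 × 11.46) = 0.0521 kg/m³.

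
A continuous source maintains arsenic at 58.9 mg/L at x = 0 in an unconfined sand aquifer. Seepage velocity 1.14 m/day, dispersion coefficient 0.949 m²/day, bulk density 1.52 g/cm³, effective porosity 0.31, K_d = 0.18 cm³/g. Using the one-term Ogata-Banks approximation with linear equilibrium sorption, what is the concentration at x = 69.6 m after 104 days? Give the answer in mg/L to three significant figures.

15.2 mg/L

Retardation factor R = 1 + ρ_b·K_d/n = 1 + 1.52 × 0.18/0.31 = 1.883.
Sorption retards both mechanisms: v_R = v/R = 0.6054 m/day, D_R = D/R = 0.5040 m²/day.
v_R·t = 0.6054 × 104 = 62.9616 m; 2√(D_R t) = 14.48 m; argument = (69.6 − 62.9616)/14.48 = 0.4585.
C = C₀ × ½·erfc(0.4585) = 58.9 × 0.2584 = 15.2 mg/L.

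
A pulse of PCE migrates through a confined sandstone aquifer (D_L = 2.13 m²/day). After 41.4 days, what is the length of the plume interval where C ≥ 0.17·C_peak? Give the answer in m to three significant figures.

50.0 m

The plume is Gaussian with σ = √(2Dt) = √(2 × 2.13 × 41.4) = 13.28 m.
C/C_peak = exp(−Δx²/(2σ²)) = 0.17 ⇒ Δx = σ·√(−2 ln 0.17) = 13.28 × 1.883 = 25.01 m.
Width = 2Δx = 50.0 m.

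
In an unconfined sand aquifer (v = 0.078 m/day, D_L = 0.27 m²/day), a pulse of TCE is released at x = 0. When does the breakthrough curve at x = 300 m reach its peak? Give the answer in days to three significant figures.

For the 1D instantaneous-source solution, setting ∂C/∂t = 0 at fixed x gives v²t² + 2Dt − x² = 0, so t = (√(D² + v²x²) − D)/v².
√(D² + v²x²) = √(0.27² + 0.078² × 300²) = 23.40; v² = 0.006084.
t = (23.40 − 0.27)/0.006084 = 3800 days (vs. the pure-advection estimate x/v = 3850 d).

3800 days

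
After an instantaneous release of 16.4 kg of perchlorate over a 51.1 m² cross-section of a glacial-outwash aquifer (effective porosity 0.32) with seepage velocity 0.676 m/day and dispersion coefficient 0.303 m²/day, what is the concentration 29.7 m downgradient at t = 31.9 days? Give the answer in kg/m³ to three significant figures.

For an instantaneous plane source, C(x,t) = M/(n_e·A·√(4πDt)) · exp(−(x−vt)²/(4Dt)), with n_e·A the pore (flow) area.
Plume center vt = 0.676 × 31.9 = 21.5644 m, so the well at 29.7 m is 8.1356 m downgradient of the peak.
√(4πDt) = 11.02 m, giving peak height M/(n_e·A·√(4πDt)) = 16.4/(0.32 × 51.1 × 11.02) = 0.09101 kg/m³.
(x−vt)²/(4Dt) = (8.1356)²/(4 × 0.303 × 31.9) = 1.712; exp(−1.712) = 0.1805.
C = 0.09101 × 0.1805 = 0.0164 kg/m³.

0.0164 kg/m³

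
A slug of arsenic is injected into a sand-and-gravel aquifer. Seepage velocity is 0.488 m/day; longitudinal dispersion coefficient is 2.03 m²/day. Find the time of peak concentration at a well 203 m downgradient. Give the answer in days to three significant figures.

For the 1D instantaneous-source solution, setting ∂C/∂t = 0 at fixed x gives v²t² + 2Dt − x² = 0, so t = (√(D² + v²x²) − D)/v².
√(D² + v²x²) = √(2.03² + 0.488² × 203²) = 99.08; v² = 0.238144.
t = (99.08 − 2.03)/0.238144 = 408 days (vs. the pure-advection estimate x/v = 416 d).

408 days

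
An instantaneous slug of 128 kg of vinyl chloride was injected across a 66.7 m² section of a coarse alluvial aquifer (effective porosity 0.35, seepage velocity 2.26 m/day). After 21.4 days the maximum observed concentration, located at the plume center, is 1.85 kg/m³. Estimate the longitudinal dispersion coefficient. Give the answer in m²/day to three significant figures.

At the plume center C_max = M/(n_e·A·√(4πDt)), so D = M²/(4πt·(n_e·A·C_max)²).
n_e·A·C_max = 0.35 × 66.7 × 1.85 = 43.19 kg/m.
D = 128²/(4π × 21.4 × 43.19²) = 0.0327 m²/day.

0.0327 m²/day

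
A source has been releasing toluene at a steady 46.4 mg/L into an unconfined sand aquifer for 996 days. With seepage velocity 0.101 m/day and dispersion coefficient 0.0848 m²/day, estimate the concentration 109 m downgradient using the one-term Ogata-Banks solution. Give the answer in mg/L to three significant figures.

12.0 mg/L

For a continuous step input, C/C₀ ≈ ½·erfc((x−vt)/(2√(Dt))).
vt = 0.101 × 996 = 100.596 m and 2√(Dt) = 2√(0.0848 × 996) = 18.38 m.
Argument (x−vt)/(2√(Dt)) = (109 − 100.596)/18.38 = 0.4572; ½·erfc(0.4572) = 0.2590.
C = 46.4 × 0.2590 = 12.0 mg/L.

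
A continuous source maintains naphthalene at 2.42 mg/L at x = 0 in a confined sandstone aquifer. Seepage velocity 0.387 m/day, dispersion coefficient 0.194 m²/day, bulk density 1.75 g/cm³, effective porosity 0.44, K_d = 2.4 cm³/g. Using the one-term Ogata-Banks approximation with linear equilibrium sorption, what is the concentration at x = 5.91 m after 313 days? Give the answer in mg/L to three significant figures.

Retardation factor R = 1 + ρ_b·K_d/n = 1 + 1.75 × 2.4/0.44 = 10.55.
Sorption retards both mechanisms: v_R = v/R = 0.03668 m/day, D_R = D/R = 0.01839 m²/day.
v_R·t = 0.03668 × 313 = 11.48084 m; 2√(D_R t) = 4.798 m; argument = (5.91 − 11.48084)/4.798 = -1.161.
C = C₀ × ½·erfc(-1.161) = 2.42 × 0.9497 = 2.30 mg/L.

2.30 mg/L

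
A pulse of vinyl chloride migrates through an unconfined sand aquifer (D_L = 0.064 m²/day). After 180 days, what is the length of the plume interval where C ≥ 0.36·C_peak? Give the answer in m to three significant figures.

13.7 m

The plume is Gaussian with σ = √(2Dt) = √(2 × 0.064 × 180) = 4.800 m.
C/C_peak = exp(−Δx²/(2σ²)) = 0.36 ⇒ Δx = σ·√(−2 ln 0.36) = 4.800 × 1.429 = 6.859 m.
Width = 2Δx = 13.7 m.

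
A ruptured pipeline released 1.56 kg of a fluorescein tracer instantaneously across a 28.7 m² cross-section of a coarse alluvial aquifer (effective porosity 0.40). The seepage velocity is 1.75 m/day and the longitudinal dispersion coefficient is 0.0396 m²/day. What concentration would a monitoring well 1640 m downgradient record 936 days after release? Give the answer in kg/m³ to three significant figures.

0.00613 kg/m³

For an instantaneous plane source, C(x,t) = M/(n_e·A·√(4πDt)) · exp(−(x−vt)²/(4Dt)), with n_e·A the pore (flow) area.
Plume center vt = 1.75 × 936 = 1638 m, so the well at 1640 m is 2 m downgradient of the peak.
√(4πDt) = 21.58 m, giving peak height M/(n_e·A·√(4πDt)) = 1.56/(0.40 × 28.7 × 21.58) = 0.006297 kg/m³.
(x−vt)²/(4Dt) = (2)²/(4 × 0.0396 × 936) = 0.02698; exp(−0.02698) = 0.9734.
C = 0.006297 × 0.9734 = 0.00613 kg/m³.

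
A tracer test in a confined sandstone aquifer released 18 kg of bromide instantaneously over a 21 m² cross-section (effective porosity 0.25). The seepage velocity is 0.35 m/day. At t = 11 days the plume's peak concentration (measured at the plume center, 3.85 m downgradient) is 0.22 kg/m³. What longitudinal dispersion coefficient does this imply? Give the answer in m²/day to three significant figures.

1.76 m²/day

At the plume center C_max = M/(n_e·A·√(4πDt)), so D = M²/(4πt·(n_e·A·C_max)²).
n_e·A·C_max = 0.25 × 21 × 0.22 = 1.155 kg/m.
D = 18²/(4π × 11 × 1.155²) = 1.76 m²/day.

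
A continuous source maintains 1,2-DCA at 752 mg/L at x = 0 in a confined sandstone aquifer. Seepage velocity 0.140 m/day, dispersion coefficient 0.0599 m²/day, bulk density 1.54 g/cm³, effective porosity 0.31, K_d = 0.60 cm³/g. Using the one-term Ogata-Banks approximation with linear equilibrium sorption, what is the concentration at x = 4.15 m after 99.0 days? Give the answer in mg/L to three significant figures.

Retardation factor R = 1 + ρ_b·K_d/n = 1 + 1.54 × 0.60/0.31 = 3.981.
Sorption retards both mechanisms: v_R = v/R = 0.03517 m/day, D_R = D/R = 0.01505 m²/day.
v_R·t = 0.03517 × 99.0 = 3.48183 m; 2√(D_R t) = 2.441 m; argument = (4.15 − 3.48183)/2.441 = 0.2737.
C = C₀ × ½·erfc(0.2737) = 752 × 0.3494 = 263 mg/L.

263 mg/L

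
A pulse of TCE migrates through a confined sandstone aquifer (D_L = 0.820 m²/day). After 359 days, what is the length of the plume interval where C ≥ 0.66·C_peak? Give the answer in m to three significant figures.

44.2 m

The plume is Gaussian with σ = √(2Dt) = √(2 × 0.820 × 359) = 24.26 m.
C/C_peak = exp(−Δx²/(2σ²)) = 0.66 ⇒ Δx = σ·√(−2 ln 0.66) = 24.26 × 0.9116 = 22.12 m.
Width = 2Δx = 44.2 m.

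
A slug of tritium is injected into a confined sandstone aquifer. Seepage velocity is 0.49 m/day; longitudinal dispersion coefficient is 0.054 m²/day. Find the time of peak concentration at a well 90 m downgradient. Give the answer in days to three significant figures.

For the 1D instantaneous-source solution, setting ∂C/∂t = 0 at fixed x gives v²t² + 2Dt − x² = 0, so t = (√(D² + v²x²) − D)/v².
√(D² + v²x²) = √(0.054² + 0.49² × 90²) = 44.10; v² = 0.2401.
t = (44.10 − 0.054)/0.2401 = 183 days (vs. the pure-advection estimate x/v = 184 d).

183 days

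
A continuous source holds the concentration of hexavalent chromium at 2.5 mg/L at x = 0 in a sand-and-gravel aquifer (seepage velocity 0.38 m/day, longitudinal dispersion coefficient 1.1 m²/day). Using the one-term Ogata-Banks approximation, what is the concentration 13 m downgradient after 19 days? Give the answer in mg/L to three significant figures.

0.464 mg/L

For a continuous step input, C/C₀ ≈ ½·erfc((x−vt)/(2√(Dt))).
vt = 0.38 × 19 = 7.22 m and 2√(Dt) = 2√(1.1 × 19) = 9.143 m.
Argument (x−vt)/(2√(Dt)) = (13 − 7.22)/9.143 = 0.6322; ½·erfc(0.6322) = 0.1856.
C = 2.5 × 0.1856 = 0.464 mg/L.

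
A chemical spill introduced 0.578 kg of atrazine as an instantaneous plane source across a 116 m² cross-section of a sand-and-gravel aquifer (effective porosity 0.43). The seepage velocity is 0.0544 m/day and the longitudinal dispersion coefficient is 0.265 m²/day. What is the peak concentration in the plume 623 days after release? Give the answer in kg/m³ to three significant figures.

0.000254 kg/m³

The peak of an instantaneous 1D plume sits at x = vt; there the Gaussian factor is 1 and C_max = M/(n_e·A·√(4πDt)), where n_e·A is the pore area the mass is dissolved in.
√(4πDt) = √(4π × 0.265 × 623) = 45.55 m, so C_max = 0.578/(0.43 × 116 × 45.55) = 0.000254 kg/m³.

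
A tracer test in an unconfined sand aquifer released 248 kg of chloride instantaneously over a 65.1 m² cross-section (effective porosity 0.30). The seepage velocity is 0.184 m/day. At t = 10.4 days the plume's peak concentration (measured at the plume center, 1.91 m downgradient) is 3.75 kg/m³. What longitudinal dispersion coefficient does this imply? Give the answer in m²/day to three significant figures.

0.0877 m²/day

At the plume center C_max = M/(n_e·A·√(4πDt)), so D = M²/(4πt·(n_e·A·C_max)²).
n_e·A·C_max = 0.30 × 65.1 × 3.75 = 73.24 kg/m.
D = 248²/(4π × 10.4 × 73.24²) = 0.0877 m²/day.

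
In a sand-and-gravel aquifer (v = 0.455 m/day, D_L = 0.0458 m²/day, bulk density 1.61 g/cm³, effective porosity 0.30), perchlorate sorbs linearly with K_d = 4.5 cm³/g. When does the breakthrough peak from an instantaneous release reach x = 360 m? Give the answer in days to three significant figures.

19900 days

Retardation factor R = 1 + ρ_b·K_d/n = 1 + 1.61 × 4.5/0.30 = 25.15.
Sorption retards both mechanisms: v_R = v/R = 0.01809 m/day, D_R = D/R = 0.001821 m²/day.
Peak time from v_R²t² + 2D_R t − x² = 0: t = (√(D_R² + v_R²x²) − D_R)/v_R².
√(D_R² + v_R²x²) = √(0.001821² + 0.01809² × 360²) = 6.512; v_R² = 0.0003272.
t = (6.512 − 0.001821)/0.0003272 = 19900 days.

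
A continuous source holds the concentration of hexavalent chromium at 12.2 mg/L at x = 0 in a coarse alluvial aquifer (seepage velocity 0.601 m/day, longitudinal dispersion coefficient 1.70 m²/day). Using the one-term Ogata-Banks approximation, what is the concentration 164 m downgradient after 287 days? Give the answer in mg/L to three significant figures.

For a continuous step input, C/C₀ ≈ ½·erfc((x−vt)/(2√(Dt))).
vt = 0.601 × 287 = 172.487 m and 2√(Dt) = 2√(1.70 × 287) = 44.18 m.
Argument (x−vt)/(2√(Dt)) = (164 − 172.487)/44.18 = -0.1921; ½·erfc(-0.1921) = 0.6071.
C = 12.2 × 0.6071 = 7.41 mg/L.

7.41 mg/L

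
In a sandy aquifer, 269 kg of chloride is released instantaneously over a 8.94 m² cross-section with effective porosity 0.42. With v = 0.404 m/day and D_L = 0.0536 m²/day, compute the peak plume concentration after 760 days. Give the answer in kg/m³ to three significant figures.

The peak of an instantaneous 1D plume sits at x = vt; there the Gaussian factor is 1 and C_max = M/(n_e·A·√(4πDt)), where n_e·A is the pore area the mass is dissolved in.
√(4πDt) = √(4π × 0.0536 × 760) = 22.63 m, so C_max = 269/(0.42 × 8.94 × 22.63) = 3.17 kg/m³.

3.17 kg/m³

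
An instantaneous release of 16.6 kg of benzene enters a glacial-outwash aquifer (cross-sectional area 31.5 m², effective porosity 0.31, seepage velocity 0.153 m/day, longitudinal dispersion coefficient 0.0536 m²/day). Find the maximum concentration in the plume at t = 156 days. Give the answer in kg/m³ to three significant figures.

0.166 kg/m³

The peak of an instantaneous 1D plume sits at x = vt; there the Gaussian factor is 1 and C_max = M/(n_e·A·√(4πDt)), where n_e·A is the pore area the mass is dissolved in.
√(4πDt) = √(4π × 0.0536 × 156) = 10.25 m, so C_max = 16.6/(0.31 × 31.5 × 10.25) = 0.166 kg/m³.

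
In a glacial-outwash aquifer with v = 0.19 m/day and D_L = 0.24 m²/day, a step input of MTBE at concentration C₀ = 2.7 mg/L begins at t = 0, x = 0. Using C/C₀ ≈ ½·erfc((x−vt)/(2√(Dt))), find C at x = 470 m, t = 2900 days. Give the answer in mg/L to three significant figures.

2.66 mg/L

For a continuous step input, C/C₀ ≈ ½·erfc((x−vt)/(2√(Dt))).
vt = 0.19 × 2900 = 551 m and 2√(Dt) = 2√(0.24 × 2900) = 52.76 m.
Argument (x−vt)/(2√(Dt)) = (470 − 551)/52.76 = -1.535; ½·erfc(-1.535) = 0.9850.
C = 2.7 × 0.9850 = 2.66 mg/L.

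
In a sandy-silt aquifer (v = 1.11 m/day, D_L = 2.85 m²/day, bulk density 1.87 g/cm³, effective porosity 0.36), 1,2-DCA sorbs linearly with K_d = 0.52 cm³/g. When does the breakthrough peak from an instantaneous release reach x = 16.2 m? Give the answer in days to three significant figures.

46.1 days

Retardation factor R = 1 + ρ_b·K_d/n = 1 + 1.87 × 0.52/0.36 = 3.701.
Sorption retards both mechanisms: v_R = v/R = 0.2999 m/day, D_R = D/R = 0.7701 m²/day.
Peak time from v_R²t² + 2D_R t − x² = 0: t = (√(D_R² + v_R²x²) − D_R)/v_R².
√(D_R² + v_R²x²) = √(0.7701² + 0.2999² × 16.2²) = 4.919; v_R² = 0.08994.
t = (4.919 − 0.7701)/0.08994 = 46.1 days.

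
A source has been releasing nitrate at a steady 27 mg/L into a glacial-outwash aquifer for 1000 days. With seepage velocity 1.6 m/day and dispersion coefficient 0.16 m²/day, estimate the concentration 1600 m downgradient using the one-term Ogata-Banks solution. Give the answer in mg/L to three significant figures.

13.5 mg/L

For a continuous step input, C/C₀ ≈ ½·erfc((x−vt)/(2√(Dt))).
vt = 1.6 × 1000 = 1600 m and 2√(Dt) = 2√(0.16 × 1000) = 25.30 m.
Argument (x−vt)/(2√(Dt)) = (1600 − 1600)/25.30 = 0; ½·erfc(0) = 0.5000.
C = 27 × 0.5000 = 13.5 mg/L.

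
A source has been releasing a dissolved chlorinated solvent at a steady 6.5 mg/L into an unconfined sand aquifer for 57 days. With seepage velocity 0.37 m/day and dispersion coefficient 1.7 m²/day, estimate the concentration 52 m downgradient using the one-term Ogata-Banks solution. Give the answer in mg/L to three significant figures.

0.0858 mg/L

For a continuous step input, C/C₀ ≈ ½·erfc((x−vt)/(2√(Dt))).
vt = 0.37 × 57 = 21.09 m and 2√(Dt) = 2√(1.7 × 57) = 19.69 m.
Argument (x−vt)/(2√(Dt)) = (52 − 21.09)/19.69 = 1.570; ½·erfc(1.570) = 0.01320.
C = 6.5 × 0.01320 = 0.0858 mg/L.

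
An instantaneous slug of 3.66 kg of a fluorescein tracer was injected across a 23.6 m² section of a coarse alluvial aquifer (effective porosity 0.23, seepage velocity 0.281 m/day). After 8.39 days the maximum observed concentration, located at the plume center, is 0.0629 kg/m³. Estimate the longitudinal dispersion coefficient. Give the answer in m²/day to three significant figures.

1.09 m²/day

At the plume center C_max = M/(n_e·A·√(4πDt)), so D = M²/(4πt·(n_e·A·C_max)²).
n_e·A·C_max = 0.23 × 23.6 × 0.0629 = 0.3414 kg/m.
D = 3.66²/(4π × 8.39 × 0.3414²) = 1.09 m²/day.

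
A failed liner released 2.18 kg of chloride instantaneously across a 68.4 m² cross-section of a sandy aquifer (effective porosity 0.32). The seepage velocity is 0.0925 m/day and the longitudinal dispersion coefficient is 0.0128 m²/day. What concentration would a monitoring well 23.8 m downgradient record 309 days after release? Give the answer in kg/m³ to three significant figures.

For an instantaneous plane source, C(x,t) = M/(n_e·A·√(4πDt)) · exp(−(x−vt)²/(4Dt)), with n_e·A the pore (flow) area.
Plume center vt = 0.0925 × 309 = 28.5825 m, so the well at 23.8 m is 4.7825 m upgradient of the peak.
√(4πDt) = 7.050 m, giving peak height M/(n_e·A·√(4πDt)) = 2.18/(0.32 × 68.4 × 7.050) = 0.01413 kg/m³.
(x−vt)²/(4Dt) = (-4.7825)²/(4 × 0.0128 × 309) = 1.446; exp(−1.446) = 0.2355.
C = 0.01413 × 0.2355 = 0.00333 kg/m³.

0.00333 kg/m³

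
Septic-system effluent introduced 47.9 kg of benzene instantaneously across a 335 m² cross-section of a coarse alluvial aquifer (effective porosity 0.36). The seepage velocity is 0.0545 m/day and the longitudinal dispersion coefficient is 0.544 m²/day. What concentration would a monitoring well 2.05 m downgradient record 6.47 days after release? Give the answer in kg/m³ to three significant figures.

0.0487 kg/m³

For an instantaneous plane source, C(x,t) = M/(n_e·A·√(4πDt)) · exp(−(x−vt)²/(4Dt)), with n_e·A the pore (flow) area.
Plume center vt = 0.0545 × 6.47 = 0.352615 m, so the well at 2.05 m is 1.697385 m downgradient of the peak.
√(4πDt) = 6.651 m, giving peak height M/(n_e·A·√(4πDt)) = 47.9/(0.36 × 335 × 6.651) = 0.05972 kg/m³.
(x−vt)²/(4Dt) = (1.697385)²/(4 × 0.544 × 6.47) = 0.2046; exp(−0.2046) = 0.8150.
C = 0.05972 × 0.8150 = 0.0487 kg/m³.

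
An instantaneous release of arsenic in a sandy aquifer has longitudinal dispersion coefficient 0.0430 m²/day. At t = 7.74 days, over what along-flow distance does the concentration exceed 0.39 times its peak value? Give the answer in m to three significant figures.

The plume is Gaussian with σ = √(2Dt) = √(2 × 0.0430 × 7.74) = 0.8159 m.
C/C_peak = exp(−Δx²/(2σ²)) = 0.39 ⇒ Δx = σ·√(−2 ln 0.39) = 0.8159 × 1.372 = 1.119 m.
Width = 2Δx = 2.24 m.

2.24 m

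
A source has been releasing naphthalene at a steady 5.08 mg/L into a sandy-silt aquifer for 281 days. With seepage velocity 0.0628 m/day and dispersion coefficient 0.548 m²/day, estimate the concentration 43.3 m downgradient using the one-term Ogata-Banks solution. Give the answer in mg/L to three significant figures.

For a continuous step input, C/C₀ ≈ ½·erfc((x−vt)/(2√(Dt))).
vt = 0.0628 × 281 = 17.6468 m and 2√(Dt) = 2√(0.548 × 281) = 24.82 m.
Argument (x−vt)/(2√(Dt)) = (43.3 − 17.6468)/24.82 = 1.034; ½·erfc(1.034) = 0.07183.
C = 5.08 × 0.07183 = 0.365 mg/L.

0.365 mg/L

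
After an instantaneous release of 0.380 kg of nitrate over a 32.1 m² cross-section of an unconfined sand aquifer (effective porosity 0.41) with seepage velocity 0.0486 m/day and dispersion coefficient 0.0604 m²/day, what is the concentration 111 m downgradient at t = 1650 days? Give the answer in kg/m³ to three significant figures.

For an instantaneous plane source, C(x,t) = M/(n_e·A·√(4πDt)) · exp(−(x−vt)²/(4Dt)), with n_e·A the pore (flow) area.
Plume center vt = 0.0486 × 1650 = 80.19 m, so the well at 111 m is 30.81 m downgradient of the peak.
√(4πDt) = 35.39 m, giving peak height M/(n_e·A·√(4πDt)) = 0.380/(0.41 × 32.1 × 35.39) = 0.0008159 kg/m³.
(x−vt)²/(4Dt) = (30.81)²/(4 × 0.0604 × 1650) = 2.381; exp(−2.381) = 0.09246.
C = 0.0008159 × 0.09246 = 7.54e-05 kg/m³.

7.54e-05 kg/m³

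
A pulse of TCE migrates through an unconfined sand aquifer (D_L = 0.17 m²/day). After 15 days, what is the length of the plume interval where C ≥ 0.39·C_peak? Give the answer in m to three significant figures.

6.20 m

The plume is Gaussian with σ = √(2Dt) = √(2 × 0.17 × 15) = 2.258 m.
C/C_peak = exp(−Δx²/(2σ²)) = 0.39 ⇒ Δx = σ·√(−2 ln 0.39) = 2.258 × 1.372 = 3.098 m.
Width = 2Δx = 6.20 m.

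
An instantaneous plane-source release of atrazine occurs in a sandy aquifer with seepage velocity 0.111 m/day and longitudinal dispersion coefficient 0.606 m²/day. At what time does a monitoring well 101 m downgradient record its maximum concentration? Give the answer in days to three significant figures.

862 days

For the 1D instantaneous-source solution, setting ∂C/∂t = 0 at fixed x gives v²t² + 2Dt − x² = 0, so t = (√(D² + v²x²) − D)/v².
√(D² + v²x²) = √(0.606² + 0.111² × 101²) = 11.23; v² = 0.012321.
t = (11.23 − 0.606)/0.012321 = 862 days (vs. the pure-advection estimate x/v = 910 d).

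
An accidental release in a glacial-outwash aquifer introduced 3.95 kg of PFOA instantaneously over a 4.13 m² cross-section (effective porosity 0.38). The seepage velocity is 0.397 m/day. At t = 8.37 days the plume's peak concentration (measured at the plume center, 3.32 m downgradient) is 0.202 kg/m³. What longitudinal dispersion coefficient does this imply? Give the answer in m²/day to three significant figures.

At the plume center C_max = M/(n_e·A·√(4πDt)), so D = M²/(4πt·(n_e·A·C_max)²).
n_e·A·C_max = 0.38 × 4.13 × 0.202 = 0.3170 kg/m.
D = 3.95²/(4π × 8.37 × 0.3170²) = 1.48 m²/day.

1.48 m²/day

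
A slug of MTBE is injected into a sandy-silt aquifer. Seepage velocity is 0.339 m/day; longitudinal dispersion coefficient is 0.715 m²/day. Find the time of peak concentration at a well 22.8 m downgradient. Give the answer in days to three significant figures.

For the 1D instantaneous-source solution, setting ∂C/∂t = 0 at fixed x gives v²t² + 2Dt − x² = 0, so t = (√(D² + v²x²) − D)/v².
√(D² + v²x²) = √(0.715² + 0.339² × 22.8²) = 7.762; v² = 0.114921.
t = (7.762 − 0.715)/0.114921 = 61.3 days (vs. the pure-advection estimate x/v = 67.3 d).

61.3 days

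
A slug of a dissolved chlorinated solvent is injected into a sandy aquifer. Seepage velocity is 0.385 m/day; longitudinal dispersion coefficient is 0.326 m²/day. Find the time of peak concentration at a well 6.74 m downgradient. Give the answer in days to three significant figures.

For the 1D instantaneous-source solution, setting ∂C/∂t = 0 at fixed x gives v²t² + 2Dt − x² = 0, so t = (√(D² + v²x²) − D)/v².
√(D² + v²x²) = √(0.326² + 0.385² × 6.74²) = 2.615; v² = 0.148225.
t = (2.615 − 0.326)/0.148225 = 15.4 days (vs. the pure-advection estimate x/v = 17.5 d).

15.4 days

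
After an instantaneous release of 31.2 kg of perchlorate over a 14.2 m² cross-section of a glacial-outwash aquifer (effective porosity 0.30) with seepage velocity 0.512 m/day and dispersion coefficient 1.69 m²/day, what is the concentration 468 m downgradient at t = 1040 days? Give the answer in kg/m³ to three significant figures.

For an instantaneous plane source, C(x,t) = M/(n_e·A·√(4πDt)) · exp(−(x−vt)²/(4Dt)), with n_e·A the pore (flow) area.
Plume center vt = 0.512 × 1040 = 532.48 m, so the well at 468 m is 64.48 m upgradient of the peak.
√(4πDt) = 148.6 m, giving peak height M/(n_e·A·√(4πDt)) = 31.2/(0.30 × 14.2 × 148.6) = 0.04929 kg/m³.
(x−vt)²/(4Dt) = (-64.48)²/(4 × 1.69 × 1040) = 0.5914; exp(−0.5914) = 0.5536.
C = 0.04929 × 0.5536 = 0.0273 kg/m³.

0.0273 kg/m³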